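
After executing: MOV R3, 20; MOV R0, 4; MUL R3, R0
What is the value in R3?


Register state trace:
  MOV R3, 20  → R3 = 20
  MOV R0, 4  → R0 = 4
  MUL R3, R0  → R3 = 20 * 4 = 80
Final: R3 = 80

80


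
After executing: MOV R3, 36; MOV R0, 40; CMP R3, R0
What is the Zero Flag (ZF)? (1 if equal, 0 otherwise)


Register state trace:
  MOV R3, 36  → R3 = 36
  MOV R0, 40  → R0 = 40
  CMP R3, R0  → computes 36 - 40 = -4
  Result is nonzero, so values are not equal
ZF = 0

0


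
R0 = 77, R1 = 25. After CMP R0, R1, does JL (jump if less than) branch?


Trace:
  R0 = 77, R1 = 25
  CMP R0, R1  → compares 77 vs 25
  JL checks: is 77 less than 25?
  77 > 25, so condition is false
Branch taken: No

No


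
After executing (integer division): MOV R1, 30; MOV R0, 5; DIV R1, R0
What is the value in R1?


Register state trace:
  MOV R1, 30  → R1 = 30
  MOV R0, 5  → R0 = 5
  DIV R1, R0  → R1 = 30 // 5 = 6
Final: R1 = 6

6


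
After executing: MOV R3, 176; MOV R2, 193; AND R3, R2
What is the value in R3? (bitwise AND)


Register state trace:
  MOV R3, 176  → R3 = 176 (0b10110000)
  MOV R2, 193  → R2 = 193 (0b11000001)
  AND R3, R2  → R3 = 176 AND 193 = 128 (0b10000000)
Final: R3 = 128

128


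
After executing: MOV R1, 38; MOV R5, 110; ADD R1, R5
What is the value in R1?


Register state trace:
  MOV R1, 38  → R1 = 38
  MOV R5, 110  → R5 = 110
  ADD R1, R5  → R1 = 38 + 110 = 148
Final: R1 = 148

148


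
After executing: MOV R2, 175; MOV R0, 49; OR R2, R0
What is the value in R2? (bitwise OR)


Register state trace:
  MOV R2, 175  → R2 = 175 (0b10101111)
  MOV R0, 49  → R0 = 49 (0b00110001)
  OR R2, R0   → R2 = 175 OR 49 = 191 (0b10111111)
Final: R2 = 191

191


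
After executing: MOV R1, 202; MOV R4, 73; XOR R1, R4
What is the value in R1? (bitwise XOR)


Register state trace:
  MOV R1, 202  → R1 = 202 (0b11001010)
  MOV R4, 73  → R4 = 73 (0b01001001)
  XOR R1, R4  → R1 = 202 XOR 73 = 131 (0b10000011)
Final: R1 = 131

131


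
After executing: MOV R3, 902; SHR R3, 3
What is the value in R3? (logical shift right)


Register state trace:
  MOV R3, 902  → R3 = 902
  SHR R3, 3  → R3 = 902 >> 3 = 902 // 2^3 = 112
Final: R3 = 112

112


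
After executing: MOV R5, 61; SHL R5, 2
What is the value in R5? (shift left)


Register state trace:
  MOV R5, 61  → R5 = 61
  SHL R5, 2  → R5 = 61 << 2 = 61 * 2^2 = 244
Final: R5 = 244

244


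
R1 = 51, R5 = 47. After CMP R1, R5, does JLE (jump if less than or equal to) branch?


Trace:
  R1 = 51, R5 = 47
  CMP R1, R5  → compares 51 vs 47
  JLE checks: is 51 less than or equal to 47?
  51 > 47, so condition is false
Branch taken: No

No


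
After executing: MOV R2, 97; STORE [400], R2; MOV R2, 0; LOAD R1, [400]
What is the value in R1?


Register and memory trace:
  MOV R2, 97  → R2 = 97
  STORE [400], R2  → mem[400] = 97
  MOV R2, 0  → R2 = 0
  LOAD R1, [400]  → R1 = mem[400] = 97
Final: R1 = 97

97


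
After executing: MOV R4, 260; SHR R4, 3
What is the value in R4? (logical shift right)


Register state trace:
  MOV R4, 260  → R4 = 260
  SHR R4, 3  → R4 = 260 >> 3 = 260 // 2^3 = 32
Final: R4 = 32

32


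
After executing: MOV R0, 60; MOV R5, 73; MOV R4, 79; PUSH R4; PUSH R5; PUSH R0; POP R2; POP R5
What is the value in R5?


Stack trace (top is rightmost):
  MOV R0, 60  → R0 = 60
  MOV R5, 73  → R5 = 73
  MOV R4, 79  → R4 = 79
  PUSH R4  → stack: [79]
  PUSH R5  → stack: [79, 73]
  PUSH R0  → stack: [79, 73, 60]
  POP R2  → R2 = 60, stack: [79, 73]
  POP R5  → R5 = 73, stack: [79]
Final: R5 = 73

73


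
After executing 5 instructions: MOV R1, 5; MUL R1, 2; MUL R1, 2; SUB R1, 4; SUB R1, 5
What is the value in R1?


Register state trace:
  MOV R1, 5  → R1 = 5
  MUL R1, 2  → R1 = 5 * 2 = 10
  MUL R1, 2  → R1 = 10 * 2 = 20
  SUB R1, 4  → R1 = 20 - 4 = 16
  SUB R1, 5  → R1 = 16 - 5 = 11
Final: R1 = 11

11


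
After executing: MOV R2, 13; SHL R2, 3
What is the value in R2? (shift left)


Register state trace:
  MOV R2, 13  → R2 = 13
  SHL R2, 3  → R2 = 13 << 3 = 13 * 2^3 = 104
Final: R2 = 104

104


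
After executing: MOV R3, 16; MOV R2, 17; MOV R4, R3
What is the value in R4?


Register state trace:
  MOV R3, 16  → R3 = 16
  MOV R2, 17  → R2 = 17
  MOV R4, R3  → R4 = 16
Final: R4 = 16

16


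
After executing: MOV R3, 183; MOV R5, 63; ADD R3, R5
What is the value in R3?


Register state trace:
  MOV R3, 183  → R3 = 183
  MOV R5, 63  → R5 = 63
  ADD R3, R5  → R3 = 183 + 63 = 246
Final: R3 = 246

246


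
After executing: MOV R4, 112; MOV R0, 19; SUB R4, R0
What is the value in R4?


Register state trace:
  MOV R4, 112  → R4 = 112
  MOV R0, 19  → R0 = 19
  SUB R4, R0  → R4 = 112 - 19 = 93
Final: R4 = 93

93


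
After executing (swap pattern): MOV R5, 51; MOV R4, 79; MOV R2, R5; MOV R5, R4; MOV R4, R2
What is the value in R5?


Register state trace (swap pattern):
  MOV R5, 51  → R5 = 51
  MOV R4, 79  → R4 = 79
  MOV R2, R5  → R2 = 51  (save R5)
  MOV R5, R4  → R5 = 79  (R5 gets R4's value)
  MOV R4, R2  → R4 = 51  (R4 gets saved value)
Final: R5 = 79

79


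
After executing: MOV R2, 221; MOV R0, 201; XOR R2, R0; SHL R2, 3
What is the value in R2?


Register state trace:
  MOV R2, 221  → R2 = 221 (0b11011101)
  MOV R0, 201  → R0 = 201 (0b11001001)
  XOR R2, R0  → R2 = 221 XOR 201 = 20 (0b00010100)
  SHL R2, 3  → R2 = 20 << 3 = 160
Final: R2 = 160

160


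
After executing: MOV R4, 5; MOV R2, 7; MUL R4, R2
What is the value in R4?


Register state trace:
  MOV R4, 5  → R4 = 5
  MOV R2, 7  → R2 = 7
  MUL R4, R2  → R4 = 5 * 7 = 35
Final: R4 = 35

35


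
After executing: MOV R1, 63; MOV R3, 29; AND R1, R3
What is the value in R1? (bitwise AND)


Register state trace:
  MOV R1, 63  → R1 = 63 (0b00111111)
  MOV R3, 29  → R3 = 29 (0b00011101)
  AND R1, R3  → R1 = 63 AND 29 = 29 (0b00011101)
Final: R1 = 29

29


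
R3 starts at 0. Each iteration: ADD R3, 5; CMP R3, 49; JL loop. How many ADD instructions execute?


Loop trace (R3 starts at 0, target 49, step 5):
  ADD #1: R3 = 0 + 5 = 5  → 5 < 49, loop
  ADD #2: R3 = 5 + 5 = 10  → 10 < 49, loop
  ADD #3: R3 = 10 + 5 = 15  → 15 < 49, loop
  ADD #4: R3 = 15 + 5 = 20  → 20 < 49, loop
  ADD #5: R3 = 20 + 5 = 25  → 25 < 49, loop
  ADD #6: R3 = 25 + 5 = 30  → 30 < 49, loop
  ADD #7: R3 = 30 + 5 = 35  → 35 < 49, loop
  ADD #8: R3 = 35 + 5 = 40  → 40 < 49, loop
  ADD #9: R3 = 40 + 5 = 45  → 45 < 49, loop
  ADD #10: R3 = 45 + 5 = 50  → 50 >= 49, exit
Total ADD instructions: 10

10


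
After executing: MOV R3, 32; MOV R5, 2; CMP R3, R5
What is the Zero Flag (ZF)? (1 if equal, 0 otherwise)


Register state trace:
  MOV R3, 32  → R3 = 32
  MOV R5, 2  → R5 = 2
  CMP R3, R5  → computes 32 - 2 = 30
  Result is nonzero, so values are not equal
ZF = 0

0


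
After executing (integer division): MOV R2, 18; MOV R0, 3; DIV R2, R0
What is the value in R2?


Register state trace:
  MOV R2, 18  → R2 = 18
  MOV R0, 3  → R0 = 3
  DIV R2, R0  → R2 = 18 // 3 = 6
Final: R2 = 6

6


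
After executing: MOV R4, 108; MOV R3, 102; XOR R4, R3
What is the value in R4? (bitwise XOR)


Register state trace:
  MOV R4, 108  → R4 = 108 (0b01101100)
  MOV R3, 102  → R3 = 102 (0b01100110)
  XOR R4, R3  → R4 = 108 XOR 102 = 10 (0b00001010)
Final: R4 = 10

10


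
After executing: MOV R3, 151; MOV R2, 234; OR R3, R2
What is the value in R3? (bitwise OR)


Register state trace:
  MOV R3, 151  → R3 = 151 (0b10010111)
  MOV R2, 234  → R2 = 234 (0b11101010)
  OR R3, R2   → R3 = 151 OR 234 = 255 (0b11111111)
Final: R3 = 255

255


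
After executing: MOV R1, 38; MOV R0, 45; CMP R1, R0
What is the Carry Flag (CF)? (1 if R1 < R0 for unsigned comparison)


Register state trace:
  MOV R1, 38  → R1 = 38
  MOV R0, 45  → R0 = 45
  CMP R1, R0  → unsigned 38 - 45: borrow occurs
  38 < 45, so CF = 1
CF = 1

1


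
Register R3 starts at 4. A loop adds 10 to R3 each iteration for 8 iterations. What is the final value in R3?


Starting value: R3 = 4
  Iter 1: R3 = 4 + 10 = 14
  Iter 2: R3 = 14 + 10 = 24
  Iter 3: R3 = 24 + 10 = 34
  Iter 4: R3 = 34 + 10 = 44
  Iter 5: R3 = 44 + 10 = 54
  Iter 6: R3 = 54 + 10 = 64
  Iter 7: R3 = 64 + 10 = 74
  Iter 8: R3 = 74 + 10 = 84
Final: R3 = 84

84


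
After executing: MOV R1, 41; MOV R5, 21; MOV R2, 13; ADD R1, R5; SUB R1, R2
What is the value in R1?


Register state trace:
  MOV R1, 41  → R1 = 41
  MOV R5, 21  → R5 = 21
  MOV R2, 13  → R2 = 13
  ADD R1, R5  → R1 = 41 + 21 = 62
  SUB R1, R2  → R1 = 62 - 13 = 49
Final: R1 = 49

49


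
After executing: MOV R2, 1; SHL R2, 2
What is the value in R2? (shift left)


Register state trace:
  MOV R2, 1  → R2 = 1
  SHL R2, 2  → R2 = 1 << 2 = 1 * 2^2 = 4
Final: R2 = 4

4


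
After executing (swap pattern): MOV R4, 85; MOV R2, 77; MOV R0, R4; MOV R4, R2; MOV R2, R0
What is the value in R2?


Register state trace (swap pattern):
  MOV R4, 85  → R4 = 85
  MOV R2, 77  → R2 = 77
  MOV R0, R4  → R0 = 85  (save R4)
  MOV R4, R2  → R4 = 77  (R4 gets R2's value)
  MOV R2, R0  → R2 = 85  (R2 gets saved value)
Final: R2 = 85

85


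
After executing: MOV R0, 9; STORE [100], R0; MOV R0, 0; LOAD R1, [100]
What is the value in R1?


Register and memory trace:
  MOV R0, 9  → R0 = 9
  STORE [100], R0  → mem[100] = 9
  MOV R0, 0  → R0 = 0
  LOAD R1, [100]  → R1 = mem[100] = 9
Final: R1 = 9

9


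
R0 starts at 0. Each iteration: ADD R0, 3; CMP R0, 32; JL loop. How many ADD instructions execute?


Loop trace (R0 starts at 0, target 32, step 3):
  ADD #1: R0 = 0 + 3 = 3  → 3 < 32, loop
  ADD #2: R0 = 3 + 3 = 6  → 6 < 32, loop
  ADD #3: R0 = 6 + 3 = 9  → 9 < 32, loop
  ADD #4: R0 = 9 + 3 = 12  → 12 < 32, loop
  ADD #5: R0 = 12 + 3 = 15  → 15 < 32, loop
  ADD #6: R0 = 15 + 3 = 18  → 18 < 32, loop
  ADD #7: R0 = 18 + 3 = 21  → 21 < 32, loop
  ADD #8: R0 = 21 + 3 = 24  → 24 < 32, loop
  ADD #9: R0 = 24 + 3 = 27  → 27 < 32, loop
  ADD #10: R0 = 27 + 3 = 30  → 30 < 32, loop
  ADD #11: R0 = 30 + 3 = 33  → 33 >= 32, exit
Total ADD instructions: 11

11


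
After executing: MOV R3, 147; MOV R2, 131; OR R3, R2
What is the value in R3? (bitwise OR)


Register state trace:
  MOV R3, 147  → R3 = 147 (0b10010011)
  MOV R2, 131  → R2 = 131 (0b10000011)
  OR R3, R2   → R3 = 147 OR 131 = 147 (0b10010011)
Final: R3 = 147

147


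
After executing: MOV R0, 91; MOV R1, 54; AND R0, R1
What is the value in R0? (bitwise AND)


Register state trace:
  MOV R0, 91  → R0 = 91 (0b01011011)
  MOV R1, 54  → R1 = 54 (0b00110110)
  AND R0, R1  → R0 = 91 AND 54 = 18 (0b00010010)
Final: R0 = 18

18


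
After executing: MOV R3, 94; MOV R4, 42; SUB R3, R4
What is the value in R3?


Register state trace:
  MOV R3, 94  → R3 = 94
  MOV R4, 42  → R4 = 42
  SUB R3, R4  → R3 = 94 - 42 = 52
Final: R3 = 52

52


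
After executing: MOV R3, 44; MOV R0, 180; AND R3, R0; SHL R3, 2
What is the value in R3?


Register state trace:
  MOV R3, 44  → R3 = 44 (0b00101100)
  MOV R0, 180  → R0 = 180 (0b10110100)
  AND R3, R0  → R3 = 44 AND 180 = 36 (0b00100100)
  SHL R3, 2  → R3 = 36 << 2 = 144
Final: R3 = 144

144


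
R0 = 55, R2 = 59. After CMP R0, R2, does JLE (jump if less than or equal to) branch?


Trace:
  R0 = 55, R2 = 59
  CMP R0, R2  → compares 55 vs 59
  JLE checks: is 55 less than or equal to 59?
  55 < 59, so condition is true
Branch taken: Yes

Yes


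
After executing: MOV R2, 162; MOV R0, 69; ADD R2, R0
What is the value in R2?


Register state trace:
  MOV R2, 162  → R2 = 162
  MOV R0, 69  → R0 = 69
  ADD R2, R0  → R2 = 162 + 69 = 231
Final: R2 = 231

231


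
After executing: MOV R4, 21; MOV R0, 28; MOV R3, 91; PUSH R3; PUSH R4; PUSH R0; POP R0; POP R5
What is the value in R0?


Stack trace (top is rightmost):
  MOV R4, 21  → R4 = 21
  MOV R0, 28  → R0 = 28
  MOV R3, 91  → R3 = 91
  PUSH R3  → stack: [91]
  PUSH R4  → stack: [91, 21]
  PUSH R0  → stack: [91, 21, 28]
  POP R0  → R0 = 28, stack: [91, 21]
  POP R5  → R5 = 21, stack: [91]
Final: R0 = 28

28


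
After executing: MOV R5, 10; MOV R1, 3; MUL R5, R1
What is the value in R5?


Register state trace:
  MOV R5, 10  → R5 = 10
  MOV R1, 3  → R1 = 3
  MUL R5, R1  → R5 = 10 * 3 = 30
Final: R5 = 30

30


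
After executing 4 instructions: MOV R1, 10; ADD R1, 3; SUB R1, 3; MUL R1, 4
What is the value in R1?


Register state trace:
  MOV R1, 10  → R1 = 10
  ADD R1, 3  → R1 = 10 + 3 = 13
  SUB R1, 3  → R1 = 13 - 3 = 10
  MUL R1, 4  → R1 = 10 * 4 = 40
Final: R1 = 40

40


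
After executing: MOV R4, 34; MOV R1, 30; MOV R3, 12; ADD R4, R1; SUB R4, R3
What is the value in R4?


Register state trace:
  MOV R4, 34  → R4 = 34
  MOV R1, 30  → R1 = 30
  MOV R3, 12  → R3 = 12
  ADD R4, R1  → R4 = 34 + 30 = 64
  SUB R4, R3  → R4 = 64 - 12 = 52
Final: R4 = 52

52


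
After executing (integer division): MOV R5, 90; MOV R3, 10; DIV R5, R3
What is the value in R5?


Register state trace:
  MOV R5, 90  → R5 = 90
  MOV R3, 10  → R3 = 10
  DIV R5, R3  → R5 = 90 // 10 = 9
Final: R5 = 9

9


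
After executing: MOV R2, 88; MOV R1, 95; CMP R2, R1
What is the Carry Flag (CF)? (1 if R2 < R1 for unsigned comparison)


Register state trace:
  MOV R2, 88  → R2 = 88
  MOV R1, 95  → R1 = 95
  CMP R2, R1  → unsigned 88 - 95: borrow occurs
  88 < 95, so CF = 1
CF = 1

1


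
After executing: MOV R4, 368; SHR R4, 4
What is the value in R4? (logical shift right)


Register state trace:
  MOV R4, 368  → R4 = 368
  SHR R4, 4  → R4 = 368 >> 4 = 368 // 2^4 = 23
Final: R4 = 23

23


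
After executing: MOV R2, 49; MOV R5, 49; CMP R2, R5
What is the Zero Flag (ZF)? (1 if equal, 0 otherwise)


Register state trace:
  MOV R2, 49  → R2 = 49
  MOV R5, 49  → R5 = 49
  CMP R2, R5  → computes 49 - 49 = 0
  Result is zero, so values are equal
ZF = 1

1


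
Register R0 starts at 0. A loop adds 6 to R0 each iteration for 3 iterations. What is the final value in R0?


Starting value: R0 = 0
  Iter 1: R0 = 0 + 6 = 6
  Iter 2: R0 = 6 + 6 = 12
  Iter 3: R0 = 12 + 6 = 18
Final: R0 = 18

18


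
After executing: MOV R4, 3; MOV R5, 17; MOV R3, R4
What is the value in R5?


Register state trace:
  MOV R4, 3  → R4 = 3
  MOV R5, 17  → R5 = 17
  MOV R3, R4  → R3 = 3
Final: R5 = 17

17


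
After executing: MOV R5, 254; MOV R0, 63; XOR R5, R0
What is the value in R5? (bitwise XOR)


Register state trace:
  MOV R5, 254  → R5 = 254 (0b11111110)
  MOV R0, 63  → R0 = 63 (0b00111111)
  XOR R5, R0  → R5 = 254 XOR 63 = 193 (0b11000001)
Final: R5 = 193

193


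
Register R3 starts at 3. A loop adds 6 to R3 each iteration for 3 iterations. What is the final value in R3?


Starting value: R3 = 3
  Iter 1: R3 = 3 + 6 = 9
  Iter 2: R3 = 9 + 6 = 15
  Iter 3: R3 = 15 + 6 = 21
Final: R3 = 21

21


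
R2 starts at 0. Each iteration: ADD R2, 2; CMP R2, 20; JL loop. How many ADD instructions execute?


Loop trace (R2 starts at 0, target 20, step 2):
  ADD #1: R2 = 0 + 2 = 2  → 2 < 20, loop
  ADD #2: R2 = 2 + 2 = 4  → 4 < 20, loop
  ADD #3: R2 = 4 + 2 = 6  → 6 < 20, loop
  ADD #4: R2 = 6 + 2 = 8  → 8 < 20, loop
  ADD #5: R2 = 8 + 2 = 10  → 10 < 20, loop
  ADD #6: R2 = 10 + 2 = 12  → 12 < 20, loop
  ADD #7: R2 = 12 + 2 = 14  → 14 < 20, loop
  ADD #8: R2 = 14 + 2 = 16  → 16 < 20, loop
  ADD #9: R2 = 16 + 2 = 18  → 18 < 20, loop
  ADD #10: R2 = 18 + 2 = 20  → 20 >= 20, exit
Total ADD instructions: 10

10


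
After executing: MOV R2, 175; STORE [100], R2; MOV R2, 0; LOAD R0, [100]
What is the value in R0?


Register and memory trace:
  MOV R2, 175  → R2 = 175
  STORE [100], R2  → mem[100] = 175
  MOV R2, 0  → R2 = 0
  LOAD R0, [100]  → R0 = mem[100] = 175
Final: R0 = 175

175


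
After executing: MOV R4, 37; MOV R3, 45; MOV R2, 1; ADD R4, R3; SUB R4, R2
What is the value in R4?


Register state trace:
  MOV R4, 37  → R4 = 37
  MOV R3, 45  → R3 = 45
  MOV R2, 1  → R2 = 1
  ADD R4, R3  → R4 = 37 + 45 = 82
  SUB R4, R2  → R4 = 82 - 1 = 81
Final: R4 = 81

81


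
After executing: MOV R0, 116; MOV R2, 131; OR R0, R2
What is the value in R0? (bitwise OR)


Register state trace:
  MOV R0, 116  → R0 = 116 (0b01110100)
  MOV R2, 131  → R2 = 131 (0b10000011)
  OR R0, R2   → R0 = 116 OR 131 = 247 (0b11110111)
Final: R0 = 247

247


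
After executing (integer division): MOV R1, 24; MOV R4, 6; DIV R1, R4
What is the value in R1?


Register state trace:
  MOV R1, 24  → R1 = 24
  MOV R4, 6  → R4 = 6
  DIV R1, R4  → R1 = 24 // 6 = 4
Final: R1 = 4

4


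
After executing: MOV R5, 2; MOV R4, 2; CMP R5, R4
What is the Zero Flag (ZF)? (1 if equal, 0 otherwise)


Register state trace:
  MOV R5, 2  → R5 = 2
  MOV R4, 2  → R4 = 2
  CMP R5, R4  → computes 2 - 2 = 0
  Result is zero, so values are equal
ZF = 1

1


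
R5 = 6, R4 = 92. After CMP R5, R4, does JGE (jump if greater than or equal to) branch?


Trace:
  R5 = 6, R4 = 92
  CMP R5, R4  → compares 6 vs 92
  JGE checks: is 6 greater than or equal to 92?
  6 < 92, so condition is false
Branch taken: No

No


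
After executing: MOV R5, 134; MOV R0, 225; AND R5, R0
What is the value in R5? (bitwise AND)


Register state trace:
  MOV R5, 134  → R5 = 134 (0b10000110)
  MOV R0, 225  → R0 = 225 (0b11100001)
  AND R5, R0  → R5 = 134 AND 225 = 128 (0b10000000)
Final: R5 = 128

128


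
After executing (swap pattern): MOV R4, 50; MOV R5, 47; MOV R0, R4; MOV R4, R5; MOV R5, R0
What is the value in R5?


Register state trace (swap pattern):
  MOV R4, 50  → R4 = 50
  MOV R5, 47  → R5 = 47
  MOV R0, R4  → R0 = 50  (save R4)
  MOV R4, R5  → R4 = 47  (R4 gets R5's value)
  MOV R5, R0  → R5 = 50  (R5 gets saved value)
Final: R5 = 50

50


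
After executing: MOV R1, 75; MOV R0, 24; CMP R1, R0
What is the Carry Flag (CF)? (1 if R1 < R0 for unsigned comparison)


Register state trace:
  MOV R1, 75  → R1 = 75
  MOV R0, 24  → R0 = 24
  CMP R1, R0  → unsigned 75 - 24: no borrow
  75 >= 24, so CF = 0
CF = 0

0


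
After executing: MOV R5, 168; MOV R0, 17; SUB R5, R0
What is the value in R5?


Register state trace:
  MOV R5, 168  → R5 = 168
  MOV R0, 17  → R0 = 17
  SUB R5, R0  → R5 = 168 - 17 = 151
Final: R5 = 151

151


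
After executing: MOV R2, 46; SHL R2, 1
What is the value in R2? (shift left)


Register state trace:
  MOV R2, 46  → R2 = 46
  SHL R2, 1  → R2 = 46 << 1 = 46 * 2^1 = 92
Final: R2 = 92

92


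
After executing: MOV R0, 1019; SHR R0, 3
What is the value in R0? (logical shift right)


Register state trace:
  MOV R0, 1019  → R0 = 1019
  SHR R0, 3  → R0 = 1019 >> 3 = 1019 // 2^3 = 127
Final: R0 = 127

127


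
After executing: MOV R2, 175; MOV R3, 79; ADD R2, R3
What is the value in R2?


Register state trace:
  MOV R2, 175  → R2 = 175
  MOV R3, 79  → R3 = 79
  ADD R2, R3  → R2 = 175 + 79 = 254
Final: R2 = 254

254


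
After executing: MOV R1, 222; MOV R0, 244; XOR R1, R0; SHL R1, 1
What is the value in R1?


Register state trace:
  MOV R1, 222  → R1 = 222 (0b11011110)
  MOV R0, 244  → R0 = 244 (0b11110100)
  XOR R1, R0  → R1 = 222 XOR 244 = 42 (0b00101010)
  SHL R1, 1  → R1 = 42 << 1 = 84
Final: R1 = 84

84


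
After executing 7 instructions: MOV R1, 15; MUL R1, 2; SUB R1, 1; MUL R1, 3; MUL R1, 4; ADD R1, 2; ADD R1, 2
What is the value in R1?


Register state trace:
  MOV R1, 15  → R1 = 15
  MUL R1, 2  → R1 = 15 * 2 = 30
  SUB R1, 1  → R1 = 30 - 1 = 29
  MUL R1, 3  → R1 = 29 * 3 = 87
  MUL R1, 4  → R1 = 87 * 4 = 348
  ADD R1, 2  → R1 = 348 + 2 = 350
  ADD R1, 2  → R1 = 350 + 2 = 352
Final: R1 = 352

352


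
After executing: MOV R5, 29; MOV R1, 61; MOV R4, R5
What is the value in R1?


Register state trace:
  MOV R5, 29  → R5 = 29
  MOV R1, 61  → R1 = 61
  MOV R4, R5  → R4 = 29
Final: R1 = 61

61


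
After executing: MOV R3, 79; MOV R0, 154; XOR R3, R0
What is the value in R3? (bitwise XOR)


Register state trace:
  MOV R3, 79  → R3 = 79 (0b01001111)
  MOV R0, 154  → R0 = 154 (0b10011010)
  XOR R3, R0  → R3 = 79 XOR 154 = 213 (0b11010101)
Final: R3 = 213

213


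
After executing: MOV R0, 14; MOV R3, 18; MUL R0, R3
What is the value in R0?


Register state trace:
  MOV R0, 14  → R0 = 14
  MOV R3, 18  → R3 = 18
  MUL R0, R3  → R0 = 14 * 18 = 252
Final: R0 = 252

252


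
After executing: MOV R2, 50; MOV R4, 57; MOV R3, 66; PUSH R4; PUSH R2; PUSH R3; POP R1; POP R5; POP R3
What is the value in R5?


Stack trace (top is rightmost):
  MOV R2, 50  → R2 = 50
  MOV R4, 57  → R4 = 57
  MOV R3, 66  → R3 = 66
  PUSH R4  → stack: [57]
  PUSH R2  → stack: [57, 50]
  PUSH R3  → stack: [57, 50, 66]
  POP R1  → R1 = 66, stack: [57, 50]
  POP R5  → R5 = 50, stack: [57]
  POP R3  → R3 = 57, stack: []
Final: R5 = 50

50


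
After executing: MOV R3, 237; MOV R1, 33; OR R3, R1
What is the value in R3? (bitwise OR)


Register state trace:
  MOV R3, 237  → R3 = 237 (0b11101101)
  MOV R1, 33  → R1 = 33 (0b00100001)
  OR R3, R1   → R3 = 237 OR 33 = 237 (0b11101101)
Final: R3 = 237

237


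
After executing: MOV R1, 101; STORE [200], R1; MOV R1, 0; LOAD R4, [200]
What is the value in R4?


Register and memory trace:
  MOV R1, 101  → R1 = 101
  STORE [200], R1  → mem[200] = 101
  MOV R1, 0  → R1 = 0
  LOAD R4, [200]  → R4 = mem[200] = 101
Final: R4 = 101

101


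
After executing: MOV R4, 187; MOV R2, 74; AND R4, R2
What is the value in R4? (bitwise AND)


Register state trace:
  MOV R4, 187  → R4 = 187 (0b10111011)
  MOV R2, 74  → R2 = 74 (0b01001010)
  AND R4, R2  → R4 = 187 AND 74 = 10 (0b00001010)
Final: R4 = 10

10


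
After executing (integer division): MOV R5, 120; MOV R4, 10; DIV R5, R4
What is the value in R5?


Register state trace:
  MOV R5, 120  → R5 = 120
  MOV R4, 10  → R4 = 10
  DIV R5, R4  → R5 = 120 // 10 = 12
Final: R5 = 12

12


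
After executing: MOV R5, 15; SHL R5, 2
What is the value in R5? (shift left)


Register state trace:
  MOV R5, 15  → R5 = 15
  SHL R5, 2  → R5 = 15 << 2 = 15 * 2^2 = 60
Final: R5 = 60

60


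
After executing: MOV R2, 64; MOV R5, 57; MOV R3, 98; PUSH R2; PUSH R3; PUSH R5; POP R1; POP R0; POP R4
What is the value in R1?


Stack trace (top is rightmost):
  MOV R2, 64  → R2 = 64
  MOV R5, 57  → R5 = 57
  MOV R3, 98  → R3 = 98
  PUSH R2  → stack: [64]
  PUSH R3  → stack: [64, 98]
  PUSH R5  → stack: [64, 98, 57]
  POP R1  → R1 = 57, stack: [64, 98]
  POP R0  → R0 = 98, stack: [64]
  POP R4  → R4 = 64, stack: []
Final: R1 = 57

57


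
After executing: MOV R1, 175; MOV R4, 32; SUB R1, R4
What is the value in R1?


Register state trace:
  MOV R1, 175  → R1 = 175
  MOV R4, 32  → R4 = 32
  SUB R1, R4  → R1 = 175 - 32 = 143
Final: R1 = 143

143


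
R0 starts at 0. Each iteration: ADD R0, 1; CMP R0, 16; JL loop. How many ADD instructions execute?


Loop trace (R0 starts at 0, target 16, step 1):
  ADD #1: R0 = 0 + 1 = 1  → 1 < 16, loop
  ADD #2: R0 = 1 + 1 = 2  → 2 < 16, loop
  ADD #3: R0 = 2 + 1 = 3  → 3 < 16, loop
  ADD #4: R0 = 3 + 1 = 4  → 4 < 16, loop
  ADD #5: R0 = 4 + 1 = 5  → 5 < 16, loop
  ADD #6: R0 = 5 + 1 = 6  → 6 < 16, loop
  ADD #7: R0 = 6 + 1 = 7  → 7 < 16, loop
  ADD #8: R0 = 7 + 1 = 8  → 8 < 16, loop
  ADD #9: R0 = 8 + 1 = 9  → 9 < 16, loop
  ADD #10: R0 = 9 + 1 = 10  → 10 < 16, loop
  ADD #11: R0 = 10 + 1 = 11  → 11 < 16, loop
  ADD #12: R0 = 11 + 1 = 12  → 12 < 16, loop
  ADD #13: R0 = 12 + 1 = 13  → 13 < 16, loop
  ADD #14: R0 = 13 + 1 = 14  → 14 < 16, loop
  ADD #15: R0 = 14 + 1 = 15  → 15 < 16, loop
  ADD #16: R0 = 15 + 1 = 16  → 16 >= 16, exit
Total ADD instructions: 16

16


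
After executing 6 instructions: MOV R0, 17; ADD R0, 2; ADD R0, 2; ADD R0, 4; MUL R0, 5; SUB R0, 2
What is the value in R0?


Register state trace:
  MOV R0, 17  → R0 = 17
  ADD R0, 2  → R0 = 17 + 2 = 19
  ADD R0, 2  → R0 = 19 + 2 = 21
  ADD R0, 4  → R0 = 21 + 4 = 25
  MUL R0, 5  → R0 = 25 * 5 = 125
  SUB R0, 2  → R0 = 125 - 2 = 123
Final: R0 = 123

123


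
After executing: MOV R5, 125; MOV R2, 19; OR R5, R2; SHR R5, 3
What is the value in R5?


Register state trace:
  MOV R5, 125  → R5 = 125 (0b01111101)
  MOV R2, 19  → R2 = 19 (0b00010011)
  OR R5, R2  → R5 = 125 OR 19 = 127 (0b01111111)
  SHR R5, 3  → R5 = 127 >> 3 = 15
Final: R5 = 15

15


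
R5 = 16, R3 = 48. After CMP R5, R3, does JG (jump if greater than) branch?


Trace:
  R5 = 16, R3 = 48
  CMP R5, R3  → compares 16 vs 48
  JG checks: is 16 greater than 48?
  16 < 48, so condition is false
Branch taken: No

No


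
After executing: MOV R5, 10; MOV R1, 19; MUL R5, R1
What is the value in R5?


Register state trace:
  MOV R5, 10  → R5 = 10
  MOV R1, 19  → R1 = 19
  MUL R5, R1  → R5 = 10 * 19 = 190
Final: R5 = 190

190


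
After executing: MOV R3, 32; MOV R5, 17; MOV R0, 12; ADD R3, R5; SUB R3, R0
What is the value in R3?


Register state trace:
  MOV R3, 32  → R3 = 32
  MOV R5, 17  → R5 = 17
  MOV R0, 12  → R0 = 12
  ADD R3, R5  → R3 = 32 + 17 = 49
  SUB R3, R0  → R3 = 49 - 12 = 37
Final: R3 = 37

37


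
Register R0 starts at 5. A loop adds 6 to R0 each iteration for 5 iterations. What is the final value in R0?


Starting value: R0 = 5
  Iter 1: R0 = 5 + 6 = 11
  Iter 2: R0 = 11 + 6 = 17
  Iter 3: R0 = 17 + 6 = 23
  Iter 4: R0 = 23 + 6 = 29
  Iter 5: R0 = 29 + 6 = 35
Final: R0 = 35

35


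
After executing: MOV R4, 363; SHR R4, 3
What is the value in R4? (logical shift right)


Register state trace:
  MOV R4, 363  → R4 = 363
  SHR R4, 3  → R4 = 363 >> 3 = 363 // 2^3 = 45
Final: R4 = 45

45


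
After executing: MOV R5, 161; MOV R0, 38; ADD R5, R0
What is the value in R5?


Register state trace:
  MOV R5, 161  → R5 = 161
  MOV R0, 38  → R0 = 38
  ADD R5, R0  → R5 = 161 + 38 = 199
Final: R5 = 199

199


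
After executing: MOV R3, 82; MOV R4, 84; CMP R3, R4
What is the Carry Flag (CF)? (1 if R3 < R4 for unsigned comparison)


Register state trace:
  MOV R3, 82  → R3 = 82
  MOV R4, 84  → R4 = 84
  CMP R3, R4  → unsigned 82 - 84: borrow occurs
  82 < 84, so CF = 1
CF = 1

1


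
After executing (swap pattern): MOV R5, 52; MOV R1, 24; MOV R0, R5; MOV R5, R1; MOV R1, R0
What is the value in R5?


Register state trace (swap pattern):
  MOV R5, 52  → R5 = 52
  MOV R1, 24  → R1 = 24
  MOV R0, R5  → R0 = 52  (save R5)
  MOV R5, R1  → R5 = 24  (R5 gets R1's value)
  MOV R1, R0  → R1 = 52  (R1 gets saved value)
Final: R5 = 24

24


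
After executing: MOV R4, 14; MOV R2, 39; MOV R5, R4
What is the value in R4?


Register state trace:
  MOV R4, 14  → R4 = 14
  MOV R2, 39  → R2 = 39
  MOV R5, R4  → R5 = 14
Final: R4 = 14

14


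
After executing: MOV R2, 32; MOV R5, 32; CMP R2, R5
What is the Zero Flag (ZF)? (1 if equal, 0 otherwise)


Register state trace:
  MOV R2, 32  → R2 = 32
  MOV R5, 32  → R5 = 32
  CMP R2, R5  → computes 32 - 32 = 0
  Result is zero, so values are equal
ZF = 1

1


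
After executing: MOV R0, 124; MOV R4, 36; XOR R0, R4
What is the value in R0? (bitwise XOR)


Register state trace:
  MOV R0, 124  → R0 = 124 (0b01111100)
  MOV R4, 36  → R4 = 36 (0b00100100)
  XOR R0, R4  → R0 = 124 XOR 36 = 88 (0b01011000)
Final: R0 = 88

88


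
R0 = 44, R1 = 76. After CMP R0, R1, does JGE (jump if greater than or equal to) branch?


Trace:
  R0 = 44, R1 = 76
  CMP R0, R1  → compares 44 vs 76
  JGE checks: is 44 greater than or equal to 76?
  44 < 76, so condition is false
Branch taken: No

No


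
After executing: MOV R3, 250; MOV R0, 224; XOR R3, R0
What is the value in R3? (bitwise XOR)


Register state trace:
  MOV R3, 250  → R3 = 250 (0b11111010)
  MOV R0, 224  → R0 = 224 (0b11100000)
  XOR R3, R0  → R3 = 250 XOR 224 = 26 (0b00011010)
Final: R3 = 26

26


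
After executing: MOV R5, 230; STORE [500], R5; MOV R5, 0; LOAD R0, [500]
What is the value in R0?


Register and memory trace:
  MOV R5, 230  → R5 = 230
  STORE [500], R5  → mem[500] = 230
  MOV R5, 0  → R5 = 0
  LOAD R0, [500]  → R0 = mem[500] = 230
Final: R0 = 230

230


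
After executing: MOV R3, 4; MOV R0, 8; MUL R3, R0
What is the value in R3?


Register state trace:
  MOV R3, 4  → R3 = 4
  MOV R0, 8  → R0 = 8
  MUL R3, R0  → R3 = 4 * 8 = 32
Final: R3 = 32

32


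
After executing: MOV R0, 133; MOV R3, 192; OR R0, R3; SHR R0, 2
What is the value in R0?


Register state trace:
  MOV R0, 133  → R0 = 133 (0b10000101)
  MOV R3, 192  → R3 = 192 (0b11000000)
  OR R0, R3  → R0 = 133 OR 192 = 197 (0b11000101)
  SHR R0, 2  → R0 = 197 >> 2 = 49
Final: R0 = 49

49


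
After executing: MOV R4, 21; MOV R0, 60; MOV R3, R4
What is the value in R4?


Register state trace:
  MOV R4, 21  → R4 = 21
  MOV R0, 60  → R0 = 60
  MOV R3, R4  → R3 = 21
Final: R4 = 21

21


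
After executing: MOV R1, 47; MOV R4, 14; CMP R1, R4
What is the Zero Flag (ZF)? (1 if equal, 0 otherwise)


Register state trace:
  MOV R1, 47  → R1 = 47
  MOV R4, 14  → R4 = 14
  CMP R1, R4  → computes 47 - 14 = 33
  Result is nonzero, so values are not equal
ZF = 0

0


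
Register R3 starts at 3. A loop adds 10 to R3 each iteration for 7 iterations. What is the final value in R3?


Starting value: R3 = 3
  Iter 1: R3 = 3 + 10 = 13
  Iter 2: R3 = 13 + 10 = 23
  Iter 3: R3 = 23 + 10 = 33
  Iter 4: R3 = 33 + 10 = 43
  Iter 5: R3 = 43 + 10 = 53
  Iter 6: R3 = 53 + 10 = 63
  Iter 7: R3 = 63 + 10 = 73
Final: R3 = 73

73


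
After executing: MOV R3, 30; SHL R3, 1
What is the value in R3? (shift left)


Register state trace:
  MOV R3, 30  → R3 = 30
  SHL R3, 1  → R3 = 30 << 1 = 30 * 2^1 = 60
Final: R3 = 60

60


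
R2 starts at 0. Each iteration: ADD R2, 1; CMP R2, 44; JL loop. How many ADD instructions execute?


Loop trace (R2 starts at 0, target 44, step 1):
  ADD #1: R2 = 0 + 1 = 1  → 1 < 44, loop
  ADD #2: R2 = 1 + 1 = 2  → 2 < 44, loop
  ADD #3: R2 = 2 + 1 = 3  → 3 < 44, loop
  ADD #4: R2 = 3 + 1 = 4  → 4 < 44, loop
  ADD #5: R2 = 4 + 1 = 5  → 5 < 44, loop
  ADD #6: R2 = 5 + 1 = 6  → 6 < 44, loop
  ADD #7: R2 = 6 + 1 = 7  → 7 < 44, loop
  ADD #8: R2 = 7 + 1 = 8  → 8 < 44, loop
  ADD #9: R2 = 8 + 1 = 9  → 9 < 44, loop
  ADD #10: R2 = 9 + 1 = 10  → 10 < 44, loop
  ADD #11: R2 = 10 + 1 = 11  → 11 < 44, loop
  ADD #12: R2 = 11 + 1 = 12  → 12 < 44, loop
  ADD #13: R2 = 12 + 1 = 13  → 13 < 44, loop
  ADD #14: R2 = 13 + 1 = 14  → 14 < 44, loop
  ADD #15: R2 = 14 + 1 = 15  → 15 < 44, loop
  ADD #16: R2 = 15 + 1 = 16  → 16 < 44, loop
  ADD #17: R2 = 16 + 1 = 17  → 17 < 44, loop
  ADD #18: R2 = 17 + 1 = 18  → 18 < 44, loop
  ADD #19: R2 = 18 + 1 = 19  → 19 < 44, loop
  ADD #20: R2 = 19 + 1 = 20  → 20 < 44, loop
  ADD #21: R2 = 20 + 1 = 21  → 21 < 44, loop
  ADD #22: R2 = 21 + 1 = 22  → 22 < 44, loop
  ADD #23: R2 = 22 + 1 = 23  → 23 < 44, loop
  ADD #24: R2 = 23 + 1 = 24  → 24 < 44, loop
  ADD #25: R2 = 24 + 1 = 25  → 25 < 44, loop
  ADD #26: R2 = 25 + 1 = 26  → 26 < 44, loop
  ADD #27: R2 = 26 + 1 = 27  → 27 < 44, loop
  ADD #28: R2 = 27 + 1 = 28  → 28 < 44, loop
  ADD #29: R2 = 28 + 1 = 29  → 29 < 44, loop
  ADD #30: R2 = 29 + 1 = 30  → 30 < 44, loop
  ADD #31: R2 = 30 + 1 = 31  → 31 < 44, loop
  ADD #32: R2 = 31 + 1 = 32  → 32 < 44, loop
  ADD #33: R2 = 32 + 1 = 33  → 33 < 44, loop
  ADD #34: R2 = 33 + 1 = 34  → 34 < 44, loop
  ADD #35: R2 = 34 + 1 = 35  → 35 < 44, loop
  ADD #36: R2 = 35 + 1 = 36  → 36 < 44, loop
  ADD #37: R2 = 36 + 1 = 37  → 37 < 44, loop
  ADD #38: R2 = 37 + 1 = 38  → 38 < 44, loop
  ADD #39: R2 = 38 + 1 = 39  → 39 < 44, loop
  ADD #40: R2 = 39 + 1 = 40  → 40 < 44, loop
  ADD #41: R2 = 40 + 1 = 41  → 41 < 44, loop
  ADD #42: R2 = 41 + 1 = 42  → 42 < 44, loop
  ADD #43: R2 = 42 + 1 = 43  → 43 < 44, loop
  ADD #44: R2 = 43 + 1 = 44  → 44 >= 44, exit
Total ADD instructions: 44

44


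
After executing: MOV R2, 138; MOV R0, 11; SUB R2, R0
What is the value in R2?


Register state trace:
  MOV R2, 138  → R2 = 138
  MOV R0, 11  → R0 = 11
  SUB R2, R0  → R2 = 138 - 11 = 127
Final: R2 = 127

127


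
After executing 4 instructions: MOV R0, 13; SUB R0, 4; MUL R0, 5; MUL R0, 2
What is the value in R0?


Register state trace:
  MOV R0, 13  → R0 = 13
  SUB R0, 4  → R0 = 13 - 4 = 9
  MUL R0, 5  → R0 = 9 * 5 = 45
  MUL R0, 2  → R0 = 45 * 2 = 90
Final: R0 = 90

90


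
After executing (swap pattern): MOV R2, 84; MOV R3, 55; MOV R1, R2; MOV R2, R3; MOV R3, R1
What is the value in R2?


Register state trace (swap pattern):
  MOV R2, 84  → R2 = 84
  MOV R3, 55  → R3 = 55
  MOV R1, R2  → R1 = 84  (save R2)
  MOV R2, R3  → R2 = 55  (R2 gets R3's value)
  MOV R3, R1  → R3 = 84  (R3 gets saved value)
Final: R2 = 55

55


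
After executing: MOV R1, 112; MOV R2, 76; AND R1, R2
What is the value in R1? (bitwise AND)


Register state trace:
  MOV R1, 112  → R1 = 112 (0b01110000)
  MOV R2, 76  → R2 = 76 (0b01001100)
  AND R1, R2  → R1 = 112 AND 76 = 64 (0b01000000)
Final: R1 = 64

64


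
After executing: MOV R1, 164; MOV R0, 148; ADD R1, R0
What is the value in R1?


Register state trace:
  MOV R1, 164  → R1 = 164
  MOV R0, 148  → R0 = 148
  ADD R1, R0  → R1 = 164 + 148 = 312
Final: R1 = 312

312


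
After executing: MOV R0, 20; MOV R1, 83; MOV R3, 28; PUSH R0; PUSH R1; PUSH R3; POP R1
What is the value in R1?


Stack trace (top is rightmost):
  MOV R0, 20  → R0 = 20
  MOV R1, 83  → R1 = 83
  MOV R3, 28  → R3 = 28
  PUSH R0  → stack: [20]
  PUSH R1  → stack: [20, 83]
  PUSH R3  → stack: [20, 83, 28]
  POP R1  → R1 = 28, stack: [20, 83]
Final: R1 = 28

28


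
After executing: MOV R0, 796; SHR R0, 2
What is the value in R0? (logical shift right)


Register state trace:
  MOV R0, 796  → R0 = 796
  SHR R0, 2  → R0 = 796 >> 2 = 796 // 2^2 = 199
Final: R0 = 199

199


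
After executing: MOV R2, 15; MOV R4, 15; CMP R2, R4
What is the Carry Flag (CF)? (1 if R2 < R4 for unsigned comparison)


Register state trace:
  MOV R2, 15  → R2 = 15
  MOV R4, 15  → R4 = 15
  CMP R2, R4  → unsigned 15 - 15: no borrow
  15 >= 15, so CF = 0
CF = 0

0


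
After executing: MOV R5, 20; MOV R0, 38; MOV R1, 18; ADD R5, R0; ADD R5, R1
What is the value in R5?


Register state trace:
  MOV R5, 20  → R5 = 20
  MOV R0, 38  → R0 = 38
  MOV R1, 18  → R1 = 18
  ADD R5, R0  → R5 = 20 + 38 = 58
  ADD R5, R1  → R5 = 58 + 18 = 76
Final: R5 = 76

76


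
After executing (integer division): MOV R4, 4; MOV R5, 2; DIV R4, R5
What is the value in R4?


Register state trace:
  MOV R4, 4  → R4 = 4
  MOV R5, 2  → R5 = 2
  DIV R4, R5  → R4 = 4 // 2 = 2
Final: R4 = 2

2


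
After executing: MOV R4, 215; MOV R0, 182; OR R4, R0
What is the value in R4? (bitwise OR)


Register state trace:
  MOV R4, 215  → R4 = 215 (0b11010111)
  MOV R0, 182  → R0 = 182 (0b10110110)
  OR R4, R0   → R4 = 215 OR 182 = 247 (0b11110111)
Final: R4 = 247

247


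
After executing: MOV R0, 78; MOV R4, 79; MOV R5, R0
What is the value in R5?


Register state trace:
  MOV R0, 78  → R0 = 78
  MOV R4, 79  → R4 = 79
  MOV R5, R0  → R5 = 78
Final: R5 = 78

78


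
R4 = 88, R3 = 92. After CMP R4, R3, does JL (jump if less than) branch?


Trace:
  R4 = 88, R3 = 92
  CMP R4, R3  → compares 88 vs 92
  JL checks: is 88 less than 92?
  88 < 92, so condition is true
Branch taken: Yes

Yes


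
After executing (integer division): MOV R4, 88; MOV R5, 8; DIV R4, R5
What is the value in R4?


Register state trace:
  MOV R4, 88  → R4 = 88
  MOV R5, 8  → R5 = 8
  DIV R4, R5  → R4 = 88 // 8 = 11
Final: R4 = 11

11


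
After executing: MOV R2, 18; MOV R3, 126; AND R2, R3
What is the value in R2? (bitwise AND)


Register state trace:
  MOV R2, 18  → R2 = 18 (0b00010010)
  MOV R3, 126  → R3 = 126 (0b01111110)
  AND R2, R3  → R2 = 18 AND 126 = 18 (0b00010010)
Final: R2 = 18

18


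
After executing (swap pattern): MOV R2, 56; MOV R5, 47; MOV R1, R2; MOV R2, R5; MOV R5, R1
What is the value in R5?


Register state trace (swap pattern):
  MOV R2, 56  → R2 = 56
  MOV R5, 47  → R5 = 47
  MOV R1, R2  → R1 = 56  (save R2)
  MOV R2, R5  → R2 = 47  (R2 gets R5's value)
  MOV R5, R1  → R5 = 56  (R5 gets saved value)
Final: R5 = 56

56


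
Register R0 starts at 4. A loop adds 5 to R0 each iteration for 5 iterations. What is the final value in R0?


Starting value: R0 = 4
  Iter 1: R0 = 4 + 5 = 9
  Iter 2: R0 = 9 + 5 = 14
  Iter 3: R0 = 14 + 5 = 19
  Iter 4: R0 = 19 + 5 = 24
  Iter 5: R0 = 24 + 5 = 29
Final: R0 = 29

29


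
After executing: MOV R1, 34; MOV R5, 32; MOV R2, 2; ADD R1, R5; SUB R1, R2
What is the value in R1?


Register state trace:
  MOV R1, 34  → R1 = 34
  MOV R5, 32  → R5 = 32
  MOV R2, 2  → R2 = 2
  ADD R1, R5  → R1 = 34 + 32 = 66
  SUB R1, R2  → R1 = 66 - 2 = 64
Final: R1 = 64

64


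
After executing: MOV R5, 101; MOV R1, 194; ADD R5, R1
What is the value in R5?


Register state trace:
  MOV R5, 101  → R5 = 101
  MOV R1, 194  → R1 = 194
  ADD R5, R1  → R5 = 101 + 194 = 295
Final: R5 = 295

295


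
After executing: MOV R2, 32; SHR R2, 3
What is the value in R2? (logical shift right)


Register state trace:
  MOV R2, 32  → R2 = 32
  SHR R2, 3  → R2 = 32 >> 3 = 32 // 2^3 = 4
Final: R2 = 4

4


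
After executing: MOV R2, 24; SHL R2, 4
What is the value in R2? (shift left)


Register state trace:
  MOV R2, 24  → R2 = 24
  SHL R2, 4  → R2 = 24 << 4 = 24 * 2^4 = 384
Final: R2 = 384

384


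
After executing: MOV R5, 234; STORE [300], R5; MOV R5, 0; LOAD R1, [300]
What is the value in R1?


Register and memory trace:
  MOV R5, 234  → R5 = 234
  STORE [300], R5  → mem[300] = 234
  MOV R5, 0  → R5 = 0
  LOAD R1, [300]  → R1 = mem[300] = 234
Final: R1 = 234

234


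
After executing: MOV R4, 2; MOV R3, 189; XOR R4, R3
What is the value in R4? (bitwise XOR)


Register state trace:
  MOV R4, 2  → R4 = 2 (0b00000010)
  MOV R3, 189  → R3 = 189 (0b10111101)
  XOR R4, R3  → R4 = 2 XOR 189 = 191 (0b10111111)
Final: R4 = 191

191


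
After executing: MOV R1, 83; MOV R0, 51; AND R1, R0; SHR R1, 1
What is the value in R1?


Register state trace:
  MOV R1, 83  → R1 = 83 (0b01010011)
  MOV R0, 51  → R0 = 51 (0b00110011)
  AND R1, R0  → R1 = 83 AND 51 = 19 (0b00010011)
  SHR R1, 1  → R1 = 19 >> 1 = 9
Final: R1 = 9

9


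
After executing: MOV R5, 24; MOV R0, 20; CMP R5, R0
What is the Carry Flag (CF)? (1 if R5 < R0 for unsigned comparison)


Register state trace:
  MOV R5, 24  → R5 = 24
  MOV R0, 20  → R0 = 20
  CMP R5, R0  → unsigned 24 - 20: no borrow
  24 >= 20, so CF = 0
CF = 0

0


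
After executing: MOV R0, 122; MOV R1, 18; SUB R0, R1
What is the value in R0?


Register state trace:
  MOV R0, 122  → R0 = 122
  MOV R1, 18  → R1 = 18
  SUB R0, R1  → R0 = 122 - 18 = 104
Final: R0 = 104

104


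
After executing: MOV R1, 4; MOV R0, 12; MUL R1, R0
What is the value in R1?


Register state trace:
  MOV R1, 4  → R1 = 4
  MOV R0, 12  → R0 = 12
  MUL R1, R0  → R1 = 4 * 12 = 48
Final: R1 = 48

48


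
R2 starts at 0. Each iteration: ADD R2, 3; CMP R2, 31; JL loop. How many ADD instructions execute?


Loop trace (R2 starts at 0, target 31, step 3):
  ADD #1: R2 = 0 + 3 = 3  → 3 < 31, loop
  ADD #2: R2 = 3 + 3 = 6  → 6 < 31, loop
  ADD #3: R2 = 6 + 3 = 9  → 9 < 31, loop
  ADD #4: R2 = 9 + 3 = 12  → 12 < 31, loop
  ADD #5: R2 = 12 + 3 = 15  → 15 < 31, loop
  ADD #6: R2 = 15 + 3 = 18  → 18 < 31, loop
  ADD #7: R2 = 18 + 3 = 21  → 21 < 31, loop
  ADD #8: R2 = 21 + 3 = 24  → 24 < 31, loop
  ADD #9: R2 = 24 + 3 = 27  → 27 < 31, loop
  ADD #10: R2 = 27 + 3 = 30  → 30 < 31, loop
  ADD #11: R2 = 30 + 3 = 33  → 33 >= 31, exit
Total ADD instructions: 11

11
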